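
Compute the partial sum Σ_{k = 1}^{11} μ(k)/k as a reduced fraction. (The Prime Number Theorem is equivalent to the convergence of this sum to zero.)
Σ μ(k)/k = -1/2310

Values of μ(k) for 1 ≤ k ≤ 11: μ(1) = 1, μ(2) = -1, μ(3) = -1, μ(5) = -1, μ(6) = 1, μ(7) = -1, μ(10) = 1, μ(11) = -1, with μ = 0 on non-squarefree integers. Summing μ(k)/k for k where μ(k) ≠ 0 gives -1/2310 ≈ -0.0004. (PNT ⟺ this sum → 0 as n → ∞.)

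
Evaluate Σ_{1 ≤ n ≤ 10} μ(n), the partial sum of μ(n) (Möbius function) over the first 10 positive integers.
Σ_{n ≤ 10} μ(n) = -1

Compute μ(n) for each 1 ≤ n ≤ 10: μ(1) = 1, μ(2) = -1, μ(3) = -1, μ(4) = 0, μ(5) = -1, μ(6) = 1, μ(7) = -1, μ(8) = 0, μ(9) = 0, μ(10) = 1. Summing all 10 values: -1. (Mertens function M(x) = Σ_{n ≤ x} μ(n); on average M(x) should be small (PNT ⟺ M(x) = o(x)).)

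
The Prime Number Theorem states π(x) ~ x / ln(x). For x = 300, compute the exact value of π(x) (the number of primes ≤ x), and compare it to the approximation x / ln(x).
π(300) = 62;  x/ln(x) ≈ 52.60;  relative error ≈ 15.17%.

Directly count primes up to 300: π(300) = 62. The PNT approximation gives 300/ln(300) ≈ 300/5.70378 ≈ 52.60. Relative error (π(x) − x/ln(x)) / π(x) ≈ 15.17%; the approximation is known to undercount slightly (Li(x) is a better estimate).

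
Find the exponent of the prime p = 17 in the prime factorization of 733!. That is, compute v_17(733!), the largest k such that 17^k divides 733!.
v_17(733!) = 45

Legendre's formula: v_p(n!) = Σ_{k ≥ 1} ⌊n / p^k⌋. For p = 17, n = 733, the terms are:
  ⌊733/17^1⌋ = ⌊733/17⌋ = 43
  ⌊733/17^2⌋ = ⌊733/289⌋ = 2
(the next term ⌊733/17^3⌋ = 0, terminating the sum). Summing: v_17(733!) = 43 + 2 = 45.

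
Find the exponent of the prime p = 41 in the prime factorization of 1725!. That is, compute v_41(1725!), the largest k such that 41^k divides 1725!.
v_41(1725!) = 43

Legendre's formula: v_p(n!) = Σ_{k ≥ 1} ⌊n / p^k⌋. For p = 41, n = 1725, the terms are:
  ⌊1725/41^1⌋ = ⌊1725/41⌋ = 42
  ⌊1725/41^2⌋ = ⌊1725/1681⌋ = 1
(the next term ⌊1725/41^3⌋ = 0, terminating the sum). Summing: v_41(1725!) = 42 + 1 = 43.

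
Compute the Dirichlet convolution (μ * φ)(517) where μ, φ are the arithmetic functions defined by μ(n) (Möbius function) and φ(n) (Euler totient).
(μ * φ)(517) = 405

Divisors of 517: [1, 11, 47, 517]. For each d | 517:
  d = 1: μ(1) · φ(517/1) = 1 · 460 = 460
  d = 11: μ(11) · φ(517/11) = -1 · 46 = -46
  d = 47: μ(47) · φ(517/47) = -1 · 10 = -10
  d = 517: μ(517) · φ(517/517) = 1 · 1 = 1
Summing: (μ * φ)(517) = 460 + -46 + -10 + 1 = 405.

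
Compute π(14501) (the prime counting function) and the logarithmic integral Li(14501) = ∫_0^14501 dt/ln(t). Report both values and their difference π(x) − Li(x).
π(14501) = 1698;  Li(14501) ≈ 1724.64;  π(x) − Li(x) ≈ -26.64.

Direct count of primes ≤ 14501 gives π(14501) = 1698. Numerical evaluation of the logarithmic integral gives Li(14501) ≈ 1724.64. The difference π(x) − Li(x) ≈ -26.64 is typically negative for small/moderate x (Li(x) overestimates), though Littlewood's theorem shows this sign changes infinitely often.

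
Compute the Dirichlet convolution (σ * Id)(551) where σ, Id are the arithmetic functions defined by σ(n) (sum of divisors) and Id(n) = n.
(σ * Id)(551) = 2301

Divisors of 551: [1, 19, 29, 551]. For each d | 551:
  d = 1: σ(1) · Id(551/1) = 1 · 551 = 551
  d = 19: σ(19) · Id(551/19) = 20 · 29 = 580
  d = 29: σ(29) · Id(551/29) = 30 · 19 = 570
  d = 551: σ(551) · Id(551/551) = 600 · 1 = 600
Summing: (σ * Id)(551) = 551 + 580 + 570 + 600 = 2301.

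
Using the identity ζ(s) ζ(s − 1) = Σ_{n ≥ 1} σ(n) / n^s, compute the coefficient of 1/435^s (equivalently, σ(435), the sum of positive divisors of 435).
σ(435) = 720

In the product (Σ m^0/m^s)(Σ k / k^s) = Σ (Σ_{d | n} d) / n^s, the coefficient of 1/n^s is σ(n) = Σ_{d | n} d. For n = 435, divisors are [1, 3, 5, 15, 29, 87, 145, 435]; summing: σ(435) = 720.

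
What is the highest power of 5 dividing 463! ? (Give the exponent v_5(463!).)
v_5(463!) = 113

Legendre's formula: v_p(n!) = Σ_{k ≥ 1} ⌊n / p^k⌋. For p = 5, n = 463, the terms are:
  ⌊463/5^1⌋ = ⌊463/5⌋ = 92
  ⌊463/5^2⌋ = ⌊463/25⌋ = 18
  ⌊463/5^3⌋ = ⌊463/125⌋ = 3
(the next term ⌊463/5^4⌋ = 0, terminating the sum). Summing: v_5(463!) = 92 + 18 + 3 = 113.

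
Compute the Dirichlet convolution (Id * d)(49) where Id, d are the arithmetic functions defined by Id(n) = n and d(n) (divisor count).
(Id * d)(49) = 66

Divisors of 49: [1, 7, 49]. For each d | 49:
  d = 1: Id(1) · d(49/1) = 1 · 3 = 3
  d = 7: Id(7) · d(49/7) = 7 · 2 = 14
  d = 49: Id(49) · d(49/49) = 49 · 1 = 49
Summing: (Id * d)(49) = 3 + 14 + 49 = 66.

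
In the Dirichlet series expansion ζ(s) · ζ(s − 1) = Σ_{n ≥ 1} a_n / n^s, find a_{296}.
σ(296) = 570

In the product (Σ m^0/m^s)(Σ k / k^s) = Σ (Σ_{d | n} d) / n^s, the coefficient of 1/n^s is σ(n) = Σ_{d | n} d. For n = 296, divisors are [1, 2, 4, 8, 37, 74, 148, 296]; summing: σ(296) = 570.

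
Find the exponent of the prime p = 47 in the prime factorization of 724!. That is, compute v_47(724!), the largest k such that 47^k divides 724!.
v_47(724!) = 15

Legendre's formula: v_p(n!) = Σ_{k ≥ 1} ⌊n / p^k⌋. For p = 47, n = 724, the terms are:
  ⌊724/47^1⌋ = ⌊724/47⌋ = 15
(the next term ⌊724/47^2⌋ = 0, terminating the sum). Summing: v_47(724!) = 15 = 15.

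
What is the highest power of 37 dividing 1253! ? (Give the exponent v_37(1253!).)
v_37(1253!) = 33

Legendre's formula: v_p(n!) = Σ_{k ≥ 1} ⌊n / p^k⌋. For p = 37, n = 1253, the terms are:
  ⌊1253/37^1⌋ = ⌊1253/37⌋ = 33
(the next term ⌊1253/37^2⌋ = 0, terminating the sum). Summing: v_37(1253!) = 33 = 33.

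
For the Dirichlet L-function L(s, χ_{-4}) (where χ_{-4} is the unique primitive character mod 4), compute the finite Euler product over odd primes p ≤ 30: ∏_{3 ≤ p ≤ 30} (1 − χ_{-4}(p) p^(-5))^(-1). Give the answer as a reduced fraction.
∏ = 56323365267735696811786180032270097409625/56540602747326702466218687430868194033664

The odd primes p ≤ 30 are [3, 5, 7, 11, 13, 17, 19, 23, 29]. For each, χ(p) = 1 if p ≡ 1 mod 4, χ(p) = −1 if p ≡ 3 mod 4. Taking (1 − χ(p)/p^5)^(-1) = p^5/(p^5 − χ(p)): (1 − (-1)/3^5)^(-1) · (1 − (1)/5^5)^(-1) · (1 − (-1)/7^5)^(-1) · (1 − (-1)/11^5)^(-1) · (1 − (1)/13^5)^(-1) · (1 − (1)/17^5)^(-1) · (1 − (-1)/19^5)^(-1) · (1 − (-1)/23^5)^(-1) · (1 − (1)/29^5)^(-1) = 56323365267735696811786180032270097409625/56540602747326702466218687430868194033664.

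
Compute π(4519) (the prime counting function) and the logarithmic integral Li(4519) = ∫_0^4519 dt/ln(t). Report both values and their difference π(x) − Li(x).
π(4519) = 614;  Li(4519) ≈ 627.47;  π(x) − Li(x) ≈ -13.47.

Direct count of primes ≤ 4519 gives π(4519) = 614. Numerical evaluation of the logarithmic integral gives Li(4519) ≈ 627.47. The difference π(x) − Li(x) ≈ -13.47 is typically negative for small/moderate x (Li(x) overestimates), though Littlewood's theorem shows this sign changes infinitely often.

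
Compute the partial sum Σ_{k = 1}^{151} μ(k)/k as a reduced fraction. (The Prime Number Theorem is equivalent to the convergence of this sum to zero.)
Σ μ(k)/k = 498553581288971583508015817946071430122138094746515981177/75106511663943725776296745409664000450228387787452181363970

Values of μ(k) for 1 ≤ k ≤ 151: μ(1) = 1, μ(2) = -1, μ(3) = -1, μ(5) = -1, μ(6) = 1, μ(7) = -1, μ(10) = 1, μ(11) = -1, μ(13) = -1, μ(14) = 1, μ(15) = 1, μ(17) = -1, μ(19) = -1, μ(21) = 1, μ(22) = 1, μ(23) = -1, μ(26) = 1, μ(29) = -1, μ(30) = -1, μ(31) = -1, μ(33) = 1, μ(34) = 1, μ(35) = 1, μ(37) = -1, μ(38) = 1, μ(39) = 1, μ(41) = -1, μ(42) = -1, μ(43) = -1, μ(46) = 1, μ(47) = -1, μ(51) = 1, μ(53) = -1, μ(55) = 1, μ(57) = 1, μ(58) = 1, μ(59) = -1, μ(61) = -1, μ(62) = 1, μ(65) = 1, μ(66) = -1, μ(67) = -1, μ(69) = 1, μ(70) = -1, μ(71) = -1, μ(73) = -1, μ(74) = 1, μ(77) = 1, μ(78) = -1, μ(79) = -1, μ(82) = 1, μ(83) = -1, μ(85) = 1, μ(86) = 1, μ(87) = 1, μ(89) = -1, μ(91) = 1, μ(93) = 1, μ(94) = 1, μ(95) = 1, μ(97) = -1, μ(101) = -1, μ(102) = -1, μ(103) = -1, μ(105) = -1, μ(106) = 1, μ(107) = -1, μ(109) = -1, μ(110) = -1, μ(111) = 1, μ(113) = -1, μ(114) = -1, μ(115) = 1, μ(118) = 1, μ(119) = 1, μ(122) = 1, μ(123) = 1, μ(127) = -1, μ(129) = 1, μ(130) = -1, μ(131) = -1, μ(133) = 1, μ(134) = 1, μ(137) = -1, μ(138) = -1, μ(139) = -1, μ(141) = 1, μ(142) = 1, μ(143) = 1, μ(145) = 1, μ(146) = 1, μ(149) = -1, μ(151) = -1, with μ = 0 on non-squarefree integers. Summing μ(k)/k for k where μ(k) ≠ 0 gives 498553581288971583508015817946071430122138094746515981177/75106511663943725776296745409664000450228387787452181363970 ≈ 0.0066. (PNT ⟺ this sum → 0 as n → ∞.)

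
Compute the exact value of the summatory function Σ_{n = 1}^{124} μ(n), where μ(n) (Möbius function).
Σ_{n ≤ 124} μ(n) = -1

Compute μ(n) for each 1 ≤ n ≤ 124: μ(1) = 1, μ(2) = -1, μ(3) = -1, μ(4) = 0, μ(5) = -1, μ(6) = 1, μ(7) = -1, μ(8) = 0, μ(9) = 0, μ(10) = 1, μ(11) = -1, μ(12) = 0, μ(13) = -1, μ(14) = 1, μ(15) = 1, μ(16) = 0, μ(17) = -1, μ(18) = 0, μ(19) = -1, μ(20) = 0, μ(21) = 1, μ(22) = 1, μ(23) = -1, μ(24) = 0, μ(25) = 0, μ(26) = 1, μ(27) = 0, μ(28) = 0, μ(29) = -1, μ(30) = -1, μ(31) = -1, μ(32) = 0, μ(33) = 1, μ(34) = 1, μ(35) = 1, μ(36) = 0, μ(37) = -1, μ(38) = 1, μ(39) = 1, μ(40) = 0, μ(41) = -1, μ(42) = -1, μ(43) = -1, μ(44) = 0, μ(45) = 0, μ(46) = 1, μ(47) = -1, μ(48) = 0, μ(49) = 0, μ(50) = 0, μ(51) = 1, μ(52) = 0, μ(53) = -1, μ(54) = 0, μ(55) = 1, μ(56) = 0, μ(57) = 1, μ(58) = 1, μ(59) = -1, μ(60) = 0, μ(61) = -1, μ(62) = 1, μ(63) = 0, μ(64) = 0, μ(65) = 1, μ(66) = -1, μ(67) = -1, μ(68) = 0, μ(69) = 1, μ(70) = -1, μ(71) = -1, μ(72) = 0, μ(73) = -1, μ(74) = 1, μ(75) = 0, μ(76) = 0, μ(77) = 1, μ(78) = -1, μ(79) = -1, μ(80) = 0, μ(81) = 0, μ(82) = 1, μ(83) = -1, μ(84) = 0, μ(85) = 1, μ(86) = 1, μ(87) = 1, μ(88) = 0, μ(89) = -1, μ(90) = 0, μ(91) = 1, μ(92) = 0, μ(93) = 1, μ(94) = 1, μ(95) = 1, μ(96) = 0, μ(97) = -1, μ(98) = 0, μ(99) = 0, μ(100) = 0, μ(101) = -1, μ(102) = -1, μ(103) = -1, μ(104) = 0, μ(105) = -1, μ(106) = 1, μ(107) = -1, μ(108) = 0, μ(109) = -1, μ(110) = -1, μ(111) = 1, μ(112) = 0, μ(113) = -1, μ(114) = -1, μ(115) = 1, μ(116) = 0, μ(117) = 0, μ(118) = 1, μ(119) = 1, μ(120) = 0, μ(121) = 0, μ(122) = 1, μ(123) = 1, μ(124) = 0. Summing all 124 values: -1. (Mertens function M(x) = Σ_{n ≤ x} μ(n); on average M(x) should be small (PNT ⟺ M(x) = o(x)).)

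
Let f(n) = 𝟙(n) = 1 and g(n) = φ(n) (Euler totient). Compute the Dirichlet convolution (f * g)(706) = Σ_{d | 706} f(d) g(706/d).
(𝟙 * φ)(706) = 706

Divisors of 706: [1, 2, 353, 706]. For each d | 706:
  d = 1: 𝟙(1) · φ(706/1) = 1 · 352 = 352
  d = 2: 𝟙(2) · φ(706/2) = 1 · 352 = 352
  d = 353: 𝟙(353) · φ(706/353) = 1 · 1 = 1
  d = 706: 𝟙(706) · φ(706/706) = 1 · 1 = 1
Summing: (𝟙 * φ)(706) = 352 + 352 + 1 + 1 = 706.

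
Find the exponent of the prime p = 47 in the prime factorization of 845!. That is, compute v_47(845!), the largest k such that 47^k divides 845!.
v_47(845!) = 17

Legendre's formula: v_p(n!) = Σ_{k ≥ 1} ⌊n / p^k⌋. For p = 47, n = 845, the terms are:
  ⌊845/47^1⌋ = ⌊845/47⌋ = 17
(the next term ⌊845/47^2⌋ = 0, terminating the sum). Summing: v_47(845!) = 17 = 17.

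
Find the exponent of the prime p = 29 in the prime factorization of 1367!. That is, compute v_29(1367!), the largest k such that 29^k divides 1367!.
v_29(1367!) = 48

Legendre's formula: v_p(n!) = Σ_{k ≥ 1} ⌊n / p^k⌋. For p = 29, n = 1367, the terms are:
  ⌊1367/29^1⌋ = ⌊1367/29⌋ = 47
  ⌊1367/29^2⌋ = ⌊1367/841⌋ = 1
(the next term ⌊1367/29^3⌋ = 0, terminating the sum). Summing: v_29(1367!) = 47 + 1 = 48.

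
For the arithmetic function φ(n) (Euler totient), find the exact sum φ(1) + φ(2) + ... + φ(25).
Σ_{n ≤ 25} φ(n) = 200

Compute φ(n) for each 1 ≤ n ≤ 25: φ(1) = 1, φ(2) = 1, φ(3) = 2, φ(4) = 2, φ(5) = 4, φ(6) = 2, φ(7) = 6, φ(8) = 4, φ(9) = 6, φ(10) = 4, φ(11) = 10, φ(12) = 4, φ(13) = 12, φ(14) = 6, φ(15) = 8, φ(16) = 8, φ(17) = 16, φ(18) = 6, φ(19) = 18, φ(20) = 8, φ(21) = 12, φ(22) = 10, φ(23) = 22, φ(24) = 8, φ(25) = 20. Summing all 25 values: 200. (Average order: Σ_{n ≤ x} φ(n) ~ (3/π²) x². For x = 25, (3/π²)·25² ≈ 189.98.)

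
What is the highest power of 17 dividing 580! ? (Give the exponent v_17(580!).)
v_17(580!) = 36

Legendre's formula: v_p(n!) = Σ_{k ≥ 1} ⌊n / p^k⌋. For p = 17, n = 580, the terms are:
  ⌊580/17^1⌋ = ⌊580/17⌋ = 34
  ⌊580/17^2⌋ = ⌊580/289⌋ = 2
(the next term ⌊580/17^3⌋ = 0, terminating the sum). Summing: v_17(580!) = 34 + 2 = 36.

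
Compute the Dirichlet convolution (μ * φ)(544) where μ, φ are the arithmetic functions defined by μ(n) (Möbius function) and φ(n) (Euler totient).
(μ * φ)(544) = 120

Divisors of 544: [1, 2, 4, 8, 16, 17, 32, 34, 68, 136, 272, 544]. For each d | 544:
  d = 1: μ(1) · φ(544/1) = 1 · 256 = 256
  d = 2: μ(2) · φ(544/2) = -1 · 128 = -128
  d = 4: μ(4) · φ(544/4) = 0 · 64 = 0
  d = 8: μ(8) · φ(544/8) = 0 · 32 = 0
  d = 16: μ(16) · φ(544/16) = 0 · 16 = 0
  d = 17: μ(17) · φ(544/17) = -1 · 16 = -16
  d = 32: μ(32) · φ(544/32) = 0 · 16 = 0
  d = 34: μ(34) · φ(544/34) = 1 · 8 = 8
  d = 68: μ(68) · φ(544/68) = 0 · 4 = 0
  d = 136: μ(136) · φ(544/136) = 0 · 2 = 0
  d = 272: μ(272) · φ(544/272) = 0 · 1 = 0
  d = 544: μ(544) · φ(544/544) = 0 · 1 = 0
Summing: (μ * φ)(544) = 256 + -128 + 0 + 0 + 0 + -16 + 0 + 8 + 0 + 0 + 0 + 0 = 120.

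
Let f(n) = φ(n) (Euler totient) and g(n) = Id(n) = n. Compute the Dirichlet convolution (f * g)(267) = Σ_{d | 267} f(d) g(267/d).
(φ * Id)(267) = 885

Divisors of 267: [1, 3, 89, 267]. For each d | 267:
  d = 1: φ(1) · Id(267/1) = 1 · 267 = 267
  d = 3: φ(3) · Id(267/3) = 2 · 89 = 178
  d = 89: φ(89) · Id(267/89) = 88 · 3 = 264
  d = 267: φ(267) · Id(267/267) = 176 · 1 = 176
Summing: (φ * Id)(267) = 267 + 178 + 264 + 176 = 885.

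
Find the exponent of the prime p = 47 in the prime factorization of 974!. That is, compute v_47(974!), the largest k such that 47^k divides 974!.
v_47(974!) = 20

Legendre's formula: v_p(n!) = Σ_{k ≥ 1} ⌊n / p^k⌋. For p = 47, n = 974, the terms are:
  ⌊974/47^1⌋ = ⌊974/47⌋ = 20
(the next term ⌊974/47^2⌋ = 0, terminating the sum). Summing: v_47(974!) = 20 = 20.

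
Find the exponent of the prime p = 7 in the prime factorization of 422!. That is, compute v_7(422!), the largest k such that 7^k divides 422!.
v_7(422!) = 69

Legendre's formula: v_p(n!) = Σ_{k ≥ 1} ⌊n / p^k⌋. For p = 7, n = 422, the terms are:
  ⌊422/7^1⌋ = ⌊422/7⌋ = 60
  ⌊422/7^2⌋ = ⌊422/49⌋ = 8
  ⌊422/7^3⌋ = ⌊422/343⌋ = 1
(the next term ⌊422/7^4⌋ = 0, terminating the sum). Summing: v_7(422!) = 60 + 8 + 1 = 69.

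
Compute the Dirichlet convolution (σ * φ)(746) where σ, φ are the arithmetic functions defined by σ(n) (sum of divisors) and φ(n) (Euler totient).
(σ * φ)(746) = 2984

Divisors of 746: [1, 2, 373, 746]. For each d | 746:
  d = 1: σ(1) · φ(746/1) = 1 · 372 = 372
  d = 2: σ(2) · φ(746/2) = 3 · 372 = 1116
  d = 373: σ(373) · φ(746/373) = 374 · 1 = 374
  d = 746: σ(746) · φ(746/746) = 1122 · 1 = 1122
Summing: (σ * φ)(746) = 372 + 1116 + 374 + 1122 = 2984.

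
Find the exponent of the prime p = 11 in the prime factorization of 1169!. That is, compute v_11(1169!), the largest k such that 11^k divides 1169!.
v_11(1169!) = 115

Legendre's formula: v_p(n!) = Σ_{k ≥ 1} ⌊n / p^k⌋. For p = 11, n = 1169, the terms are:
  ⌊1169/11^1⌋ = ⌊1169/11⌋ = 106
  ⌊1169/11^2⌋ = ⌊1169/121⌋ = 9
(the next term ⌊1169/11^3⌋ = 0, terminating the sum). Summing: v_11(1169!) = 106 + 9 = 115.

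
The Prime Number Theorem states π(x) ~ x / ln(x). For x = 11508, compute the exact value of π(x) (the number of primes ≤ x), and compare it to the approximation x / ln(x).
π(11508) = 1388;  x/ln(x) ≈ 1230.70;  relative error ≈ 11.33%.

Directly count primes up to 11508: π(11508) = 1388. The PNT approximation gives 11508/ln(11508) ≈ 11508/9.35080 ≈ 1230.70. Relative error (π(x) − x/ln(x)) / π(x) ≈ 11.33%; the approximation is known to undercount slightly (Li(x) is a better estimate).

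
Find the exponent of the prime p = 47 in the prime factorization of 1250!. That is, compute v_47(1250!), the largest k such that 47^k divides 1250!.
v_47(1250!) = 26

Legendre's formula: v_p(n!) = Σ_{k ≥ 1} ⌊n / p^k⌋. For p = 47, n = 1250, the terms are:
  ⌊1250/47^1⌋ = ⌊1250/47⌋ = 26
(the next term ⌊1250/47^2⌋ = 0, terminating the sum). Summing: v_47(1250!) = 26 = 26.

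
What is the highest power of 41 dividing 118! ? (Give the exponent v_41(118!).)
v_41(118!) = 2

Legendre's formula: v_p(n!) = Σ_{k ≥ 1} ⌊n / p^k⌋. For p = 41, n = 118, the terms are:
  ⌊118/41^1⌋ = ⌊118/41⌋ = 2
(the next term ⌊118/41^2⌋ = 0, terminating the sum). Summing: v_41(118!) = 2 = 2.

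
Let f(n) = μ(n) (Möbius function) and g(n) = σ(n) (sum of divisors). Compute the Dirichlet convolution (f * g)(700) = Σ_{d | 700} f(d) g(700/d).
(μ * σ)(700) = 700

Divisors of 700: [1, 2, 4, 5, 7, 10, 14, 20, 25, 28, 35, 50, 70, 100, 140, 175, 350, 700]. For each d | 700:
  d = 1: μ(1) · σ(700/1) = 1 · 1736 = 1736
  d = 2: μ(2) · σ(700/2) = -1 · 744 = -744
  d = 4: μ(4) · σ(700/4) = 0 · 248 = 0
  d = 5: μ(5) · σ(700/5) = -1 · 336 = -336
  d = 7: μ(7) · σ(700/7) = -1 · 217 = -217
  d = 10: μ(10) · σ(700/10) = 1 · 144 = 144
  d = 14: μ(14) · σ(700/14) = 1 · 93 = 93
  d = 20: μ(20) · σ(700/20) = 0 · 48 = 0
  d = 25: μ(25) · σ(700/25) = 0 · 56 = 0
  d = 28: μ(28) · σ(700/28) = 0 · 31 = 0
  d = 35: μ(35) · σ(700/35) = 1 · 42 = 42
  d = 50: μ(50) · σ(700/50) = 0 · 24 = 0
  d = 70: μ(70) · σ(700/70) = -1 · 18 = -18
  d = 100: μ(100) · σ(700/100) = 0 · 8 = 0
  d = 140: μ(140) · σ(700/140) = 0 · 6 = 0
  d = 175: μ(175) · σ(700/175) = 0 · 7 = 0
  d = 350: μ(350) · σ(700/350) = 0 · 3 = 0
  d = 700: μ(700) · σ(700/700) = 0 · 1 = 0
Summing: (μ * σ)(700) = 1736 + -744 + 0 + -336 + -217 + 144 + 93 + 0 + 0 + 0 + 42 + 0 + -18 + 0 + 0 + 0 + 0 + 0 = 700.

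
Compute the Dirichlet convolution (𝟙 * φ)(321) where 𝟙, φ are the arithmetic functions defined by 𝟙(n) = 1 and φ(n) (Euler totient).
(𝟙 * φ)(321) = 321

Divisors of 321: [1, 3, 107, 321]. For each d | 321:
  d = 1: 𝟙(1) · φ(321/1) = 1 · 212 = 212
  d = 3: 𝟙(3) · φ(321/3) = 1 · 106 = 106
  d = 107: 𝟙(107) · φ(321/107) = 1 · 2 = 2
  d = 321: 𝟙(321) · φ(321/321) = 1 · 1 = 1
Summing: (𝟙 * φ)(321) = 212 + 106 + 2 + 1 = 321.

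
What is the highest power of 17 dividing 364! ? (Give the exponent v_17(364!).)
v_17(364!) = 22

Legendre's formula: v_p(n!) = Σ_{k ≥ 1} ⌊n / p^k⌋. For p = 17, n = 364, the terms are:
  ⌊364/17^1⌋ = ⌊364/17⌋ = 21
  ⌊364/17^2⌋ = ⌊364/289⌋ = 1
(the next term ⌊364/17^3⌋ = 0, terminating the sum). Summing: v_17(364!) = 21 + 1 = 22.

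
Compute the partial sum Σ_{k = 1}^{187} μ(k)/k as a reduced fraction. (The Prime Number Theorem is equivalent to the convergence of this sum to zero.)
Σ μ(k)/k = -27041902300620416603296223594221152327628829604011718275600551594065857/5397346292805549782720214077673687806275517530364350655459511599582614290

Values of μ(k) for 1 ≤ k ≤ 187: μ(1) = 1, μ(2) = -1, μ(3) = -1, μ(5) = -1, μ(6) = 1, μ(7) = -1, μ(10) = 1, μ(11) = -1, μ(13) = -1, μ(14) = 1, μ(15) = 1, μ(17) = -1, μ(19) = -1, μ(21) = 1, μ(22) = 1, μ(23) = -1, μ(26) = 1, μ(29) = -1, μ(30) = -1, μ(31) = -1, μ(33) = 1, μ(34) = 1, μ(35) = 1, μ(37) = -1, μ(38) = 1, μ(39) = 1, μ(41) = -1, μ(42) = -1, μ(43) = -1, μ(46) = 1, μ(47) = -1, μ(51) = 1, μ(53) = -1, μ(55) = 1, μ(57) = 1, μ(58) = 1, μ(59) = -1, μ(61) = -1, μ(62) = 1, μ(65) = 1, μ(66) = -1, μ(67) = -1, μ(69) = 1, μ(70) = -1, μ(71) = -1, μ(73) = -1, μ(74) = 1, μ(77) = 1, μ(78) = -1, μ(79) = -1, μ(82) = 1, μ(83) = -1, μ(85) = 1, μ(86) = 1, μ(87) = 1, μ(89) = -1, μ(91) = 1, μ(93) = 1, μ(94) = 1, μ(95) = 1, μ(97) = -1, μ(101) = -1, μ(102) = -1, μ(103) = -1, μ(105) = -1, μ(106) = 1, μ(107) = -1, μ(109) = -1, μ(110) = -1, μ(111) = 1, μ(113) = -1, μ(114) = -1, μ(115) = 1, μ(118) = 1, μ(119) = 1, μ(122) = 1, μ(123) = 1, μ(127) = -1, μ(129) = 1, μ(130) = -1, μ(131) = -1, μ(133) = 1, μ(134) = 1, μ(137) = -1, μ(138) = -1, μ(139) = -1, μ(141) = 1, μ(142) = 1, μ(143) = 1, μ(145) = 1, μ(146) = 1, μ(149) = -1, μ(151) = -1, μ(154) = -1, μ(155) = 1, μ(157) = -1, μ(158) = 1, μ(159) = 1, μ(161) = 1, μ(163) = -1, μ(165) = -1, μ(166) = 1, μ(167) = -1, μ(170) = -1, μ(173) = -1, μ(174) = -1, μ(177) = 1, μ(178) = 1, μ(179) = -1, μ(181) = -1, μ(182) = -1, μ(183) = 1, μ(185) = 1, μ(186) = -1, μ(187) = 1, with μ = 0 on non-squarefree integers. Summing μ(k)/k for k where μ(k) ≠ 0 gives -27041902300620416603296223594221152327628829604011718275600551594065857/5397346292805549782720214077673687806275517530364350655459511599582614290 ≈ -0.0050. (PNT ⟺ this sum → 0 as n → ∞.)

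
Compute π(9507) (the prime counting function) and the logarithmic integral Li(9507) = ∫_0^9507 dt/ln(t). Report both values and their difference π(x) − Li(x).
π(9507) = 1177;  Li(9507) ≈ 1192.46;  π(x) − Li(x) ≈ -15.46.

Direct count of primes ≤ 9507 gives π(9507) = 1177. Numerical evaluation of the logarithmic integral gives Li(9507) ≈ 1192.46. The difference π(x) − Li(x) ≈ -15.46 is typically negative for small/moderate x (Li(x) overestimates), though Littlewood's theorem shows this sign changes infinitely often.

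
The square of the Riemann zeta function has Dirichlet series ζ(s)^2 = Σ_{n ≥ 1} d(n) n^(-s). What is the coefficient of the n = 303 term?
d(303) = 4

ζ(s)^2 = (Σ 1/m^s)(Σ 1/k^s). The coefficient of 1/n^s in the product is the number of ordered pairs (m, k) with mk = n, which equals d(n). For n = 303, divisors are [1, 3, 101, 303], so d(303) = 4.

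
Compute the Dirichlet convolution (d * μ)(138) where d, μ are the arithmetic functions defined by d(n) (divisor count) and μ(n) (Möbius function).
(d * μ)(138) = 1

Divisors of 138: [1, 2, 3, 6, 23, 46, 69, 138]. For each d | 138:
  d = 1: d(1) · μ(138/1) = 1 · -1 = -1
  d = 2: d(2) · μ(138/2) = 2 · 1 = 2
  d = 3: d(3) · μ(138/3) = 2 · 1 = 2
  d = 6: d(6) · μ(138/6) = 4 · -1 = -4
  d = 23: d(23) · μ(138/23) = 2 · 1 = 2
  d = 46: d(46) · μ(138/46) = 4 · -1 = -4
  d = 69: d(69) · μ(138/69) = 4 · -1 = -4
  d = 138: d(138) · μ(138/138) = 8 · 1 = 8
Summing: (d * μ)(138) = -1 + 2 + 2 + -4 + 2 + -4 + -4 + 8 = 1.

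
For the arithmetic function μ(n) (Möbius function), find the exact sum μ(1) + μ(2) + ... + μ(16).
Σ_{n ≤ 16} μ(n) = -1

Compute μ(n) for each 1 ≤ n ≤ 16: μ(1) = 1, μ(2) = -1, μ(3) = -1, μ(4) = 0, μ(5) = -1, μ(6) = 1, μ(7) = -1, μ(8) = 0, μ(9) = 0, μ(10) = 1, μ(11) = -1, μ(12) = 0, μ(13) = -1, μ(14) = 1, μ(15) = 1, μ(16) = 0. Summing all 16 values: -1. (Mertens function M(x) = Σ_{n ≤ x} μ(n); on average M(x) should be small (PNT ⟺ M(x) = o(x)).)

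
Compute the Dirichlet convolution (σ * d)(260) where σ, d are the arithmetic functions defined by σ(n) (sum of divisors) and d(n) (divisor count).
(σ * d)(260) = 2048

Divisors of 260: [1, 2, 4, 5, 10, 13, 20, 26, 52, 65, 130, 260]. For each d | 260:
  d = 1: σ(1) · d(260/1) = 1 · 12 = 12
  d = 2: σ(2) · d(260/2) = 3 · 8 = 24
  d = 4: σ(4) · d(260/4) = 7 · 4 = 28
  d = 5: σ(5) · d(260/5) = 6 · 6 = 36
  d = 10: σ(10) · d(260/10) = 18 · 4 = 72
  d = 13: σ(13) · d(260/13) = 14 · 6 = 84
  d = 20: σ(20) · d(260/20) = 42 · 2 = 84
  d = 26: σ(26) · d(260/26) = 42 · 4 = 168
  d = 52: σ(52) · d(260/52) = 98 · 2 = 196
  d = 65: σ(65) · d(260/65) = 84 · 3 = 252
  d = 130: σ(130) · d(260/130) = 252 · 2 = 504
  d = 260: σ(260) · d(260/260) = 588 · 1 = 588
Summing: (σ * d)(260) = 12 + 24 + 28 + 36 + 72 + 84 + 84 + 168 + 196 + 252 + 504 + 588 = 2048.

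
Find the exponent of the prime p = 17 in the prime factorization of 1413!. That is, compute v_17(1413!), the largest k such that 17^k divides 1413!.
v_17(1413!) = 87

Legendre's formula: v_p(n!) = Σ_{k ≥ 1} ⌊n / p^k⌋. For p = 17, n = 1413, the terms are:
  ⌊1413/17^1⌋ = ⌊1413/17⌋ = 83
  ⌊1413/17^2⌋ = ⌊1413/289⌋ = 4
(the next term ⌊1413/17^3⌋ = 0, terminating the sum). Summing: v_17(1413!) = 83 + 4 = 87.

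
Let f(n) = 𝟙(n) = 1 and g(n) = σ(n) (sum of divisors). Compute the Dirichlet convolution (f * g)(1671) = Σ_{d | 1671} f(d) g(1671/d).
(𝟙 * σ)(1671) = 2795

Divisors of 1671: [1, 3, 557, 1671]. For each d | 1671:
  d = 1: 𝟙(1) · σ(1671/1) = 1 · 2232 = 2232
  d = 3: 𝟙(3) · σ(1671/3) = 1 · 558 = 558
  d = 557: 𝟙(557) · σ(1671/557) = 1 · 4 = 4
  d = 1671: 𝟙(1671) · σ(1671/1671) = 1 · 1 = 1
Summing: (𝟙 * σ)(1671) = 2232 + 558 + 4 + 1 = 2795.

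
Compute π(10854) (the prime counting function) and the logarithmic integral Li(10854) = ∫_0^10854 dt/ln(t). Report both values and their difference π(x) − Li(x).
π(10854) = 1319;  Li(10854) ≈ 1338.44;  π(x) − Li(x) ≈ -19.44.

Direct count of primes ≤ 10854 gives π(10854) = 1319. Numerical evaluation of the logarithmic integral gives Li(10854) ≈ 1338.44. The difference π(x) − Li(x) ≈ -19.44 is typically negative for small/moderate x (Li(x) overestimates), though Littlewood's theorem shows this sign changes infinitely often.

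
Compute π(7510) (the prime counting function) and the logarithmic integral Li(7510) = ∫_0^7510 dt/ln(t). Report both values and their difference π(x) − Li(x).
π(7510) = 951;  Li(7510) ≈ 971.70;  π(x) − Li(x) ≈ -20.70.

Direct count of primes ≤ 7510 gives π(7510) = 951. Numerical evaluation of the logarithmic integral gives Li(7510) ≈ 971.70. The difference π(x) − Li(x) ≈ -20.70 is typically negative for small/moderate x (Li(x) overestimates), though Littlewood's theorem shows this sign changes infinitely often.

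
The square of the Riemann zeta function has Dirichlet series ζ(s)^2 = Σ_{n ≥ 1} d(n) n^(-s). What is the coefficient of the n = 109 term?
d(109) = 2

ζ(s)^2 = (Σ 1/m^s)(Σ 1/k^s). The coefficient of 1/n^s in the product is the number of ordered pairs (m, k) with mk = n, which equals d(n). For n = 109, divisors are [1, 109], so d(109) = 2.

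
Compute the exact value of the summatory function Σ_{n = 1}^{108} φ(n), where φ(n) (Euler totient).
Σ_{n ≤ 108} φ(n) = 3568

Compute φ(n) for each 1 ≤ n ≤ 108: φ(1) = 1, φ(2) = 1, φ(3) = 2, φ(4) = 2, φ(5) = 4, φ(6) = 2, φ(7) = 6, φ(8) = 4, φ(9) = 6, φ(10) = 4, φ(11) = 10, φ(12) = 4, φ(13) = 12, φ(14) = 6, φ(15) = 8, φ(16) = 8, φ(17) = 16, φ(18) = 6, φ(19) = 18, φ(20) = 8, φ(21) = 12, φ(22) = 10, φ(23) = 22, φ(24) = 8, φ(25) = 20, φ(26) = 12, φ(27) = 18, φ(28) = 12, φ(29) = 28, φ(30) = 8, φ(31) = 30, φ(32) = 16, φ(33) = 20, φ(34) = 16, φ(35) = 24, φ(36) = 12, φ(37) = 36, φ(38) = 18, φ(39) = 24, φ(40) = 16, φ(41) = 40, φ(42) = 12, φ(43) = 42, φ(44) = 20, φ(45) = 24, φ(46) = 22, φ(47) = 46, φ(48) = 16, φ(49) = 42, φ(50) = 20, φ(51) = 32, φ(52) = 24, φ(53) = 52, φ(54) = 18, φ(55) = 40, φ(56) = 24, φ(57) = 36, φ(58) = 28, φ(59) = 58, φ(60) = 16, φ(61) = 60, φ(62) = 30, φ(63) = 36, φ(64) = 32, φ(65) = 48, φ(66) = 20, φ(67) = 66, φ(68) = 32, φ(69) = 44, φ(70) = 24, φ(71) = 70, φ(72) = 24, φ(73) = 72, φ(74) = 36, φ(75) = 40, φ(76) = 36, φ(77) = 60, φ(78) = 24, φ(79) = 78, φ(80) = 32, φ(81) = 54, φ(82) = 40, φ(83) = 82, φ(84) = 24, φ(85) = 64, φ(86) = 42, φ(87) = 56, φ(88) = 40, φ(89) = 88, φ(90) = 24, φ(91) = 72, φ(92) = 44, φ(93) = 60, φ(94) = 46, φ(95) = 72, φ(96) = 32, φ(97) = 96, φ(98) = 42, φ(99) = 60, φ(100) = 40, φ(101) = 100, φ(102) = 32, φ(103) = 102, φ(104) = 48, φ(105) = 48, φ(106) = 52, φ(107) = 106, φ(108) = 36. Summing all 108 values: 3568. (Average order: Σ_{n ≤ x} φ(n) ~ (3/π²) x². For x = 108, (3/π²)·108² ≈ 3545.43.)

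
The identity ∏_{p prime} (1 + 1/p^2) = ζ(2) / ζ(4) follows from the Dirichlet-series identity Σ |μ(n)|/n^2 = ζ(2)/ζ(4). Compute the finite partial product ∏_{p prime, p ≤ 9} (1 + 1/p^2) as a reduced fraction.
∏ = 650/441

The primes p ≤ 9 are [2, 3, 5, 7]. For each, (1 + 1/p^2) = (p^2 + 1)/p^2. Multiplying these fractions over p ∈ [2, 3, 5, 7] gives 650/441. (In the limit P → ∞ this tends to ζ(2)/ζ(4).)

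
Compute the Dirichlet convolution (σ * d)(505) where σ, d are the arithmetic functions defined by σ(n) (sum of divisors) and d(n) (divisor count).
(σ * d)(505) = 832

Divisors of 505: [1, 5, 101, 505]. For each d | 505:
  d = 1: σ(1) · d(505/1) = 1 · 4 = 4
  d = 5: σ(5) · d(505/5) = 6 · 2 = 12
  d = 101: σ(101) · d(505/101) = 102 · 2 = 204
  d = 505: σ(505) · d(505/505) = 612 · 1 = 612
Summing: (σ * d)(505) = 4 + 12 + 204 + 612 = 832.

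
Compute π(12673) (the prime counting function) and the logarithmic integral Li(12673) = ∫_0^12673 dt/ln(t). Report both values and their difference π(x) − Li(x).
π(12673) = 1514;  Li(12673) ≈ 1532.54;  π(x) − Li(x) ≈ -18.54.

Direct count of primes ≤ 12673 gives π(12673) = 1514. Numerical evaluation of the logarithmic integral gives Li(12673) ≈ 1532.54. The difference π(x) − Li(x) ≈ -18.54 is typically negative for small/moderate x (Li(x) overestimates), though Littlewood's theorem shows this sign changes infinitely often.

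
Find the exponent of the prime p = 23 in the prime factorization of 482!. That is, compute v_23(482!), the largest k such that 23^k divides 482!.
v_23(482!) = 20

Legendre's formula: v_p(n!) = Σ_{k ≥ 1} ⌊n / p^k⌋. For p = 23, n = 482, the terms are:
  ⌊482/23^1⌋ = ⌊482/23⌋ = 20
(the next term ⌊482/23^2⌋ = 0, terminating the sum). Summing: v_23(482!) = 20 = 20.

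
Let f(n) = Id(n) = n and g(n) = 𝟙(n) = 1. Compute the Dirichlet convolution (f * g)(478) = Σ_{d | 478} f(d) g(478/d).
(Id * 𝟙)(478) = 720

Divisors of 478: [1, 2, 239, 478]. For each d | 478:
  d = 1: Id(1) · 𝟙(478/1) = 1 · 1 = 1
  d = 2: Id(2) · 𝟙(478/2) = 2 · 1 = 2
  d = 239: Id(239) · 𝟙(478/239) = 239 · 1 = 239
  d = 478: Id(478) · 𝟙(478/478) = 478 · 1 = 478
Summing: (Id * 𝟙)(478) = 1 + 2 + 239 + 478 = 720.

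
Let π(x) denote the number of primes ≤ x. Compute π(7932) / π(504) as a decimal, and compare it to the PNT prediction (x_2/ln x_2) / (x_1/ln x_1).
π(7932)/π(504) = 1001/96 ≈ 10.4271;  PNT prediction ≈ 10.9071.

π(504) = 96 and π(7932) = 1001, so π(7932)/π(504) ≈ 10.4271. The PNT-predicted ratio is (7932/ln(7932)) / (504/ln(504)) ≈ 10.9071. The two agree to within a few percent, as expected.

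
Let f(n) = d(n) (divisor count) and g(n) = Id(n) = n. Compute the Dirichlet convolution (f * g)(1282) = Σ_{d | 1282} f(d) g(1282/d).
(d * Id)(1282) = 2572

Divisors of 1282: [1, 2, 641, 1282]. For each d | 1282:
  d = 1: d(1) · Id(1282/1) = 1 · 1282 = 1282
  d = 2: d(2) · Id(1282/2) = 2 · 641 = 1282
  d = 641: d(641) · Id(1282/641) = 2 · 2 = 4
  d = 1282: d(1282) · Id(1282/1282) = 4 · 1 = 4
Summing: (d * Id)(1282) = 1282 + 1282 + 4 + 4 = 2572.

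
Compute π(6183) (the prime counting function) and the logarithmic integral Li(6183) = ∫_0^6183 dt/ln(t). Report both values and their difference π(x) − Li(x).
π(6183) = 804;  Li(6183) ≈ 821.41;  π(x) − Li(x) ≈ -17.41.

Direct count of primes ≤ 6183 gives π(6183) = 804. Numerical evaluation of the logarithmic integral gives Li(6183) ≈ 821.41. The difference π(x) − Li(x) ≈ -17.41 is typically negative for small/moderate x (Li(x) overestimates), though Littlewood's theorem shows this sign changes infinitely often.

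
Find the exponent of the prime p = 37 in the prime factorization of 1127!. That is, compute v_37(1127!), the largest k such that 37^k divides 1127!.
v_37(1127!) = 30

Legendre's formula: v_p(n!) = Σ_{k ≥ 1} ⌊n / p^k⌋. For p = 37, n = 1127, the terms are:
  ⌊1127/37^1⌋ = ⌊1127/37⌋ = 30
(the next term ⌊1127/37^2⌋ = 0, terminating the sum). Summing: v_37(1127!) = 30 = 30.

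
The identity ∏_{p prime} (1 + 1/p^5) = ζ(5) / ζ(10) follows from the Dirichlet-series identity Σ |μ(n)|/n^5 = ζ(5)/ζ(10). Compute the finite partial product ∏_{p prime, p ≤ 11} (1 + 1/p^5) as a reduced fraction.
∏ = 651742119928/629159540625

The primes p ≤ 11 are [2, 3, 5, 7, 11]. For each, (1 + 1/p^5) = (p^5 + 1)/p^5. Multiplying these fractions over p ∈ [2, 3, 5, 7, 11] gives 651742119928/629159540625. (In the limit P → ∞ this tends to ζ(5)/ζ(10).)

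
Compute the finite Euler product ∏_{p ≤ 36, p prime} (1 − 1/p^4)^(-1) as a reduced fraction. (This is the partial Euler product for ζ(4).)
∏ = 44480956869217573792253389310087/41097743855049154662236160000000

The primes p ≤ 36 are [2, 3, 5, 7, 11, 13, 17, 19, 23, 29, 31]. For each prime, (1 − 1/p^4)^(-1) = p^4 / (p^4 − 1). The product is (1 − 1/2^4)^(-1), (1 − 1/3^4)^(-1), (1 − 1/5^4)^(-1), (1 − 1/7^4)^(-1), (1 − 1/11^4)^(-1), (1 − 1/13^4)^(-1), (1 − 1/17^4)^(-1), (1 − 1/19^4)^(-1), (1 − 1/23^4)^(-1), (1 − 1/29^4)^(-1), (1 − 1/31^4)^(-1) = ∏ p^4 / (p^4 − 1) = 44480956869217573792253389310087/41097743855049154662236160000000.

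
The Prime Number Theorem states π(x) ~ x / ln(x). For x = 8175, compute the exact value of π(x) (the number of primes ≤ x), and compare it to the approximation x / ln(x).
π(8175) = 1026;  x/ln(x) ≈ 907.44;  relative error ≈ 11.56%.

Directly count primes up to 8175: π(8175) = 1026. The PNT approximation gives 8175/ln(8175) ≈ 8175/9.00884 ≈ 907.44. Relative error (π(x) − x/ln(x)) / π(x) ≈ 11.56%; the approximation is known to undercount slightly (Li(x) is a better estimate).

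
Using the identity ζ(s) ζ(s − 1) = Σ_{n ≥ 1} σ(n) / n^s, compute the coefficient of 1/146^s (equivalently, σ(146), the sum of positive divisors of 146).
σ(146) = 222

In the product (Σ m^0/m^s)(Σ k / k^s) = Σ (Σ_{d | n} d) / n^s, the coefficient of 1/n^s is σ(n) = Σ_{d | n} d. For n = 146, divisors are [1, 2, 73, 146]; summing: σ(146) = 222.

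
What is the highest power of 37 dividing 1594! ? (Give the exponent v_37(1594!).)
v_37(1594!) = 44

Legendre's formula: v_p(n!) = Σ_{k ≥ 1} ⌊n / p^k⌋. For p = 37, n = 1594, the terms are:
  ⌊1594/37^1⌋ = ⌊1594/37⌋ = 43
  ⌊1594/37^2⌋ = ⌊1594/1369⌋ = 1
(the next term ⌊1594/37^3⌋ = 0, terminating the sum). Summing: v_37(1594!) = 43 + 1 = 44.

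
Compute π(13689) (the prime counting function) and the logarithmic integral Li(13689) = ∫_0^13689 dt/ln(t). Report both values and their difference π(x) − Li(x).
π(13689) = 1617;  Li(13689) ≈ 1639.64;  π(x) − Li(x) ≈ -22.64.

Direct count of primes ≤ 13689 gives π(13689) = 1617. Numerical evaluation of the logarithmic integral gives Li(13689) ≈ 1639.64. The difference π(x) − Li(x) ≈ -22.64 is typically negative for small/moderate x (Li(x) overestimates), though Littlewood's theorem shows this sign changes infinitely often.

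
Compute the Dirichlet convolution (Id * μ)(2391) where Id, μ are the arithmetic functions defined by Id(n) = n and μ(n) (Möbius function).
(Id * μ)(2391) = 1592

Divisors of 2391: [1, 3, 797, 2391]. For each d | 2391:
  d = 1: Id(1) · μ(2391/1) = 1 · 1 = 1
  d = 3: Id(3) · μ(2391/3) = 3 · -1 = -3
  d = 797: Id(797) · μ(2391/797) = 797 · -1 = -797
  d = 2391: Id(2391) · μ(2391/2391) = 2391 · 1 = 2391
Summing: (Id * μ)(2391) = 1 + -3 + -797 + 2391 = 1592.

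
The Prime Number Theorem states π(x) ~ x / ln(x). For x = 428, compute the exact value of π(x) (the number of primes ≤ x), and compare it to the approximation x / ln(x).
π(428) = 82;  x/ln(x) ≈ 70.64;  relative error ≈ 13.86%.

Directly count primes up to 428: π(428) = 82. The PNT approximation gives 428/ln(428) ≈ 428/6.05912 ≈ 70.64. Relative error (π(x) − x/ln(x)) / π(x) ≈ 13.86%; the approximation is known to undercount slightly (Li(x) is a better estimate).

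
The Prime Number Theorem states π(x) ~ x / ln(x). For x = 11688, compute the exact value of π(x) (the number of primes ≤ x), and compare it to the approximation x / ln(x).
π(11688) = 1402;  x/ln(x) ≈ 1247.88;  relative error ≈ 10.99%.

Directly count primes up to 11688: π(11688) = 1402. The PNT approximation gives 11688/ln(11688) ≈ 11688/9.36632 ≈ 1247.88. Relative error (π(x) − x/ln(x)) / π(x) ≈ 10.99%; the approximation is known to undercount slightly (Li(x) is a better estimate).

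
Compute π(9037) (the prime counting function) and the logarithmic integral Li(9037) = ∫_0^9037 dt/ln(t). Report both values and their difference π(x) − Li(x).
π(9037) = 1122;  Li(9037) ≈ 1141.01;  π(x) − Li(x) ≈ -19.01.

Direct count of primes ≤ 9037 gives π(9037) = 1122. Numerical evaluation of the logarithmic integral gives Li(9037) ≈ 1141.01. The difference π(x) − Li(x) ≈ -19.01 is typically negative for small/moderate x (Li(x) overestimates), though Littlewood's theorem shows this sign changes infinitely often.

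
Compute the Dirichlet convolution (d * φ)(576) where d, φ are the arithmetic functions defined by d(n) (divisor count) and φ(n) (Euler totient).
(d * φ)(576) = 1651

Divisors of 576: [1, 2, 3, 4, 6, 8, 9, 12, 16, 18, 24, 32, 36, 48, 64, 72, 96, 144, 192, 288, 576]. For each d | 576:
  d = 1: d(1) · φ(576/1) = 1 · 192 = 192
  d = 2: d(2) · φ(576/2) = 2 · 96 = 192
  d = 3: d(3) · φ(576/3) = 2 · 64 = 128
  d = 4: d(4) · φ(576/4) = 3 · 48 = 144
  d = 6: d(6) · φ(576/6) = 4 · 32 = 128
  d = 8: d(8) · φ(576/8) = 4 · 24 = 96
  d = 9: d(9) · φ(576/9) = 3 · 32 = 96
  d = 12: d(12) · φ(576/12) = 6 · 16 = 96
  d = 16: d(16) · φ(576/16) = 5 · 12 = 60
  d = 18: d(18) · φ(576/18) = 6 · 16 = 96
  d = 24: d(24) · φ(576/24) = 8 · 8 = 64
  d = 32: d(32) · φ(576/32) = 6 · 6 = 36
  d = 36: d(36) · φ(576/36) = 9 · 8 = 72
  d = 48: d(48) · φ(576/48) = 10 · 4 = 40
  d = 64: d(64) · φ(576/64) = 7 · 6 = 42
  d = 72: d(72) · φ(576/72) = 12 · 4 = 48
  d = 96: d(96) · φ(576/96) = 12 · 2 = 24
  d = 144: d(144) · φ(576/144) = 15 · 2 = 30
  d = 192: d(192) · φ(576/192) = 14 · 2 = 28
  d = 288: d(288) · φ(576/288) = 18 · 1 = 18
  d = 576: d(576) · φ(576/576) = 21 · 1 = 21
Summing: (d * φ)(576) = 192 + 192 + 128 + 144 + 128 + 96 + 96 + 96 + 60 + 96 + 64 + 36 + 72 + 40 + 42 + 48 + 24 + 30 + 28 + 18 + 21 = 1651.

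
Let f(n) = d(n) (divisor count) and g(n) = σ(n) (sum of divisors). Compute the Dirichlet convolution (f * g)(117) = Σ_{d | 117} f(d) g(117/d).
(d * σ)(117) = 384

Divisors of 117: [1, 3, 9, 13, 39, 117]. For each d | 117:
  d = 1: d(1) · σ(117/1) = 1 · 182 = 182
  d = 3: d(3) · σ(117/3) = 2 · 56 = 112
  d = 9: d(9) · σ(117/9) = 3 · 14 = 42
  d = 13: d(13) · σ(117/13) = 2 · 13 = 26
  d = 39: d(39) · σ(117/39) = 4 · 4 = 16
  d = 117: d(117) · σ(117/117) = 6 · 1 = 6
Summing: (d * σ)(117) = 182 + 112 + 42 + 26 + 16 + 6 = 384.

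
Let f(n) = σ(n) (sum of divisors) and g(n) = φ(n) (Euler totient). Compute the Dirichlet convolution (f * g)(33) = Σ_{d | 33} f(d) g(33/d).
(σ * φ)(33) = 132

Divisors of 33: [1, 3, 11, 33]. For each d | 33:
  d = 1: σ(1) · φ(33/1) = 1 · 20 = 20
  d = 3: σ(3) · φ(33/3) = 4 · 10 = 40
  d = 11: σ(11) · φ(33/11) = 12 · 2 = 24
  d = 33: σ(33) · φ(33/33) = 48 · 1 = 48
Summing: (σ * φ)(33) = 20 + 40 + 24 + 48 = 132.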